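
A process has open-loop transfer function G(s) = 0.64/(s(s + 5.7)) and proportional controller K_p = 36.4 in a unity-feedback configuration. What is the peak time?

T_p = 0.807 s

Closed-loop characteristic equation: s² + 5.7s + 23.3 = 0, so ω_n = 4.827 rad/s and ζ = 5.7/(2·4.827) = 0.5905.
Damped frequency ω_d = ω_n√(1−ζ²) = 3.895 rad/s, so peak time T_p = π/ω_d = 0.807 s.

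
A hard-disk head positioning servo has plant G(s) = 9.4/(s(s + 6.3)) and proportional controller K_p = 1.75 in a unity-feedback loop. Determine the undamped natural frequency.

1 + K_p·G(s) = 0 gives s² + 6.3s + 16.45 = 0.
Matching s² + 2ζω_n s + ω_n²: ω_n = √16.45 = 4.056 rad/s and 2ζω_n = 6.3, so ζ = 6.3/(2·4.056) = 0.777.

ω_n = 4.06 rad/s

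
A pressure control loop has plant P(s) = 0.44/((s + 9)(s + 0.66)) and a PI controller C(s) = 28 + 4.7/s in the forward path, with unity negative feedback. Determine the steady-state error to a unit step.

The open loop C(s)P(s) has a pole at the origin (type 1), so the static position error constant is infinite and e_ss = 1/(1+∞) = 0.

0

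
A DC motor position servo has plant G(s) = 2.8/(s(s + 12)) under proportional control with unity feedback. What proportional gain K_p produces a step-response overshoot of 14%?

From %OS = 100·exp(−πζ/√(1−ζ²)) = 14%, ζ = −ln(0.14)/√(π²+ln²(0.14)) = 0.5305.
Characteristic equation s² + 12s + 2.8K_p = 0 gives ζ = 12/(2√(2.8K_p)).
Setting ζ = 0.5305: √(2.8K_p) = 12/(2·0.5305) = 11.31, so K_p = 127.9/2.8 = 45.7.

K_p = 45.7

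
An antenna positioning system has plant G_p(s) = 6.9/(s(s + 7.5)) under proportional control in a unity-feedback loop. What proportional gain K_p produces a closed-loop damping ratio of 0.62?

Closed-loop characteristic equation: s² + 7.5s + K_p·6.9 = 0.
So ω_n = √(6.9K_p) and 2ζω_n = 7.5, giving ζ = 7.5/(2√(6.9K_p)).
Setting ζ = 0.62: √(6.9K_p) = 7.5/(2·0.62) = 6.048, so K_p = 36.58/6.9 = 5.3.

K_p = 5.3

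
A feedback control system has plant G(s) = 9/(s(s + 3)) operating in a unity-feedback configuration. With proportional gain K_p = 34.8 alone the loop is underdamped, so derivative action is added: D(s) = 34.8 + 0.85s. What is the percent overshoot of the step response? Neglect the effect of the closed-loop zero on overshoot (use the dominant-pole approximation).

37.1%

Forward path: (34.8 + 0.85s)·9/(s(s+3)). The closed-loop characteristic equation is s² + (3 + 9·0.85)s + 9·34.8 = 0.
That is s² + 10.65s + 313.2 = 0, so ω_n = 17.7 rad/s and ζ = 10.65/(2·17.7) = 0.3009.
%OS = 100·exp(−πζ/√(1−ζ²)) = 37.1%.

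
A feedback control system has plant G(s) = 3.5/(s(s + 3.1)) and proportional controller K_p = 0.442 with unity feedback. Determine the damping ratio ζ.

ζ = 1.25

The closed-loop denominator is s(s+3.1) + 0.442·3.5 = s² + 3.1s + 1.547.
So ω_n² = 1.547 ⇒ ω_n = 1.244 rad/s, and ζ = 3.1/(2ω_n) = 1.25.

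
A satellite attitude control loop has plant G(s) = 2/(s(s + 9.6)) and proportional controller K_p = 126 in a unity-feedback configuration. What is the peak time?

Closed-loop characteristic equation: s² + 9.6s + 252 = 0, so ω_n = 15.87 rad/s and ζ = 9.6/(2·15.87) = 0.3024.
Damped frequency ω_d = ω_n√(1−ζ²) = 15.13 rad/s, so peak time T_p = π/ω_d = 0.208 s.

T_p = 0.208 s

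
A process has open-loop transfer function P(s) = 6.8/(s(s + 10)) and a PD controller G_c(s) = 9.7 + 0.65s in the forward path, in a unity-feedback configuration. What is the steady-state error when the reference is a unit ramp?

0.152

The loop has one pole at the origin (type 1). Velocity error constant K_v = lim_{s→0} s·G_c(s)P(s) = 9.7·6.8/10 = 6.596.
Steady-state error to a unit ramp: e_ss = 1/K_v = 0.152.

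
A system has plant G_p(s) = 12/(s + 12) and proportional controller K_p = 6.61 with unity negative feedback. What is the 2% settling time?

Closed-loop transfer function: T(s) = K_p·G_p(s)/(1 + K_p·G_p(s)) = 79.32/(s + 12 + 79.32) = 79.32/(s + 91.32).
Time constant τ = 1/91.32 = 0.01095 s, so the 2% settling time is about 4τ = 0.0438 s.

T_s ≈ 0.0438 s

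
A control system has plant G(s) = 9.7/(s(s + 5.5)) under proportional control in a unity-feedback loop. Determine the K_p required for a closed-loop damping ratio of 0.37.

K_p = 5.69

Closed-loop characteristic equation: s² + 5.5s + K_p·9.7 = 0.
So ω_n = √(9.7K_p) and 2ζω_n = 5.5, giving ζ = 5.5/(2√(9.7K_p)).
Setting ζ = 0.37: √(9.7K_p) = 5.5/(2·0.37) = 7.432, so K_p = 55.24/9.7 = 5.69.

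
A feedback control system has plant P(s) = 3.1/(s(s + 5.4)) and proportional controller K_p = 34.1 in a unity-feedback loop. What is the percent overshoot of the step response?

42.5%

Closed-loop characteristic equation: s² + 5.4s + 105.7 = 0, so ω_n = 10.28 rad/s and ζ = 5.4/(2·10.28) = 0.2626.
%OS = 100·exp(−πζ/√(1−ζ²)) = 100·exp(−π·0.2626/√0.931) = 42.5%.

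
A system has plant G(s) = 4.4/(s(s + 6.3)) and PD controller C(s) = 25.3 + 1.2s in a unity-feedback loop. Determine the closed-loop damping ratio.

Forward path: (25.3 + 1.2s)·4.4/(s(s+6.3)). The closed-loop characteristic equation is s² + (6.3 + 4.4·1.2)s + 4.4·25.3 = 0.
That is s² + 11.58s + 111.3 = 0, so ω_n = 10.55 rad/s and ζ = 11.58/(2·10.55) = 0.5488.

ζ = 0.549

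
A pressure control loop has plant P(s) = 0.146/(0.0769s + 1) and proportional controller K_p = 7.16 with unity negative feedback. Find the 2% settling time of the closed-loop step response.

T_s ≈ 0.15 s

Closed loop: T(s) = K_p·P/(1+K_p·P) = 1.045/(0.0769s + 1 + 1.045), with pole at s = −(1 + 1.045)/0.0769 = −26.6.
τ = 1/26.6 = 0.0376 s, so 2% settling time ≈ 4τ = 0.15 s.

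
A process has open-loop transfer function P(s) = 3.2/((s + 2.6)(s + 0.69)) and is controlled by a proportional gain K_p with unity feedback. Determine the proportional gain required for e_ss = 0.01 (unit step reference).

The loop is type 0, so e_ss(step) = 1/(1 + K_pos) with K_pos = K_p·P(0).
P(0) = 1.784. Require 1/(1 + K_p·1.784) = 0.01, so 1 + 1.784·K_p = 100.
K_p = (100 − 1)/1.784 = 55.5.

K_p = 55.5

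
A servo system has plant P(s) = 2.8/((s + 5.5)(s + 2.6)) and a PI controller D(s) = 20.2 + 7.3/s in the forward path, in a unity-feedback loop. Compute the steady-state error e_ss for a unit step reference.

The open loop D(s)P(s) has a pole at the origin (type 1), so the static position error constant is infinite and e_ss = 1/(1+∞) = 0.

0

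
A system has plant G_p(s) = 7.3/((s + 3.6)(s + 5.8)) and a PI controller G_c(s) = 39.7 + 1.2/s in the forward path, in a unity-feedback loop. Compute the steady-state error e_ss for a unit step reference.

0

The open loop G_c(s)G_p(s) has a pole at the origin (type 1), so the static position error constant is infinite and e_ss = 1/(1+∞) = 0.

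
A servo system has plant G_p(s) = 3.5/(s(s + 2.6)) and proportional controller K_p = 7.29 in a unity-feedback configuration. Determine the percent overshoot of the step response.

The closed-loop denominator s² + 2.6s + 25.52 gives ω_n = √25.52 = 5.051 and ζ = 2.6/(2ω_n) = 0.2574.
%OS = 100·exp(−πζ/√(1−ζ²)) = 100·exp(−π·0.2574/√0.9338) = 43.3%.

43.3%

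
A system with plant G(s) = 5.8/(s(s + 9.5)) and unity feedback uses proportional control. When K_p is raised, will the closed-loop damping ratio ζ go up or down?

decrease

ζ = 9.5/(2√(5.8K_p)); increasing K_p raises the denominator, so ζ falls.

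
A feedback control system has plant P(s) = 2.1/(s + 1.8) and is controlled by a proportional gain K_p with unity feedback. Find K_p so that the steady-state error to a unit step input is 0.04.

K_p = 20.6

Steady-state error for a unit step on this type-0 loop is 1/(1 + K_p·P(0)).
P(0) = 1.167. Require 1/(1 + K_p·1.167) = 0.04, so 1 + 1.167·K_p = 25.
K_p = (25 − 1)/1.167 = 20.6.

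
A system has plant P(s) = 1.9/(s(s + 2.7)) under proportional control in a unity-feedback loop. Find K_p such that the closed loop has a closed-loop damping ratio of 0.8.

Closed-loop characteristic equation: s² + 2.7s + K_p·1.9 = 0.
So ω_n = √(1.9K_p) and 2ζω_n = 2.7, giving ζ = 2.7/(2√(1.9K_p)).
Setting ζ = 0.8: √(1.9K_p) = 2.7/(2·0.8) = 1.688, so K_p = 2.848/1.9 = 1.5.

K_p = 1.5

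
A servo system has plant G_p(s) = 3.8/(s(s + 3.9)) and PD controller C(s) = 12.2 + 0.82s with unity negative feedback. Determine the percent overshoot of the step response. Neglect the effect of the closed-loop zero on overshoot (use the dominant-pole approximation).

Forward path: (12.2 + 0.82s)·3.8/(s(s+3.9)). The closed-loop characteristic equation is s² + (3.9 + 3.8·0.82)s + 3.8·12.2 = 0.
That is s² + 7.016s + 46.36 = 0, so ω_n = 6.809 rad/s and ζ = 7.016/(2·6.809) = 0.5152.
%OS = 100·exp(−πζ/√(1−ζ²)) = 15.1%.

15.1%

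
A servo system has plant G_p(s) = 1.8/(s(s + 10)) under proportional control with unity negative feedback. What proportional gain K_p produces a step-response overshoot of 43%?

K_p = 206

From %OS = 100·exp(−πζ/√(1−ζ²)) = 43%, ζ = −ln(0.43)/√(π²+ln²(0.43)) = 0.2594.
Characteristic equation s² + 10s + 1.8K_p = 0 gives ζ = 10/(2√(1.8K_p)).
Setting ζ = 0.2594: √(1.8K_p) = 10/(2·0.2594) = 19.27, so K_p = 371.4/1.8 = 206.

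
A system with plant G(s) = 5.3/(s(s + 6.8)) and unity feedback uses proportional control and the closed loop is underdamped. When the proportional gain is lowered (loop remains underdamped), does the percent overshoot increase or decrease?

decrease

ζ = 6.8/(2√(5.3K_p)) rises as K_p falls; higher damping means less overshoot.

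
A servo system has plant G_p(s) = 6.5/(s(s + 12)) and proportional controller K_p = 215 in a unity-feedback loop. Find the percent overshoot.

Closed-loop characteristic equation: s² + 12s + 1398 = 0, so ω_n = 37.38 rad/s and ζ = 12/(2·37.38) = 0.1605.
%OS = 100·exp(−πζ/√(1−ζ²)) = 100·exp(−π·0.1605/√0.9742) = 60%.

60%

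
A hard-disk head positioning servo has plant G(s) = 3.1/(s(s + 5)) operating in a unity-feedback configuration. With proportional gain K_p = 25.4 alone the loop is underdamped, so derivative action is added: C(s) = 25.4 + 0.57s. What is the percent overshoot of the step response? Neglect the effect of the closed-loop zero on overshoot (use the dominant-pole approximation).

Forward path: (25.4 + 0.57s)·3.1/(s(s+5)). The closed-loop characteristic equation is s² + (5 + 3.1·0.57)s + 3.1·25.4 = 0.
That is s² + 6.767s + 78.74 = 0, so ω_n = 8.874 rad/s and ζ = 6.767/(2·8.874) = 0.3813.
%OS = 100·exp(−πζ/√(1−ζ²)) = 27.4%.

27.4%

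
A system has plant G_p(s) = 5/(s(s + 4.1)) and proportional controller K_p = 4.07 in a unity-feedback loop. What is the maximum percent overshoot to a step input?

20.1%

From 1 + K_pG_p(s) = 0: s² + 4.1s + 20.35 = 0 ⇒ ω_n = 4.511, ζ = 0.4544.
%OS = 100·exp(−πζ/√(1−ζ²)) = 100·exp(−π·0.4544/√0.7935) = 20.1%.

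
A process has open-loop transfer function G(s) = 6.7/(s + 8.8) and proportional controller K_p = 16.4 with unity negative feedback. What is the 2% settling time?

Closed-loop transfer function: T(s) = K_p·G(s)/(1 + K_p·G(s)) = 109.9/(s + 8.8 + 109.9) = 109.9/(s + 118.7).
Time constant τ = 1/118.7 = 0.008426 s, so the 2% settling time is about 4τ = 0.0337 s.

T_s ≈ 0.0337 s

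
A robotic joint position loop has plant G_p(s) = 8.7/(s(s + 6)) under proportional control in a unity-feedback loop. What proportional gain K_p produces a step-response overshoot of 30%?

From %OS = 100·exp(−πζ/√(1−ζ²)) = 30%, ζ = −ln(0.3)/√(π²+ln²(0.3)) = 0.3579.
Characteristic equation s² + 6s + 8.7K_p = 0 gives ζ = 6/(2√(8.7K_p)).
Setting ζ = 0.3579: √(8.7K_p) = 6/(2·0.3579) = 8.383, so K_p = 70.28/8.7 = 8.08.

K_p = 8.08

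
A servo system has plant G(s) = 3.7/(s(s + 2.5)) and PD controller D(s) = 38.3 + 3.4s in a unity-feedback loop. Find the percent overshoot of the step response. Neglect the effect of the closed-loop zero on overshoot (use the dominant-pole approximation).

Forward path: (38.3 + 3.4s)·3.7/(s(s+2.5)). The closed-loop characteristic equation is s² + (2.5 + 3.7·3.4)s + 3.7·38.3 = 0.
That is s² + 15.08s + 141.7 = 0, so ω_n = 11.9 rad/s and ζ = 15.08/(2·11.9) = 0.6334.
%OS = 100·exp(−πζ/√(1−ζ²)) = 7.64%.

7.64%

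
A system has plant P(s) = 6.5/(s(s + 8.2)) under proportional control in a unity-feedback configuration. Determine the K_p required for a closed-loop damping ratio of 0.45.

K_p = 12.8

Closed-loop characteristic equation: s² + 8.2s + K_p·6.5 = 0.
So ω_n = √(6.5K_p) and 2ζω_n = 8.2, giving ζ = 8.2/(2√(6.5K_p)).
Setting ζ = 0.45: √(6.5K_p) = 8.2/(2·0.45) = 9.111, so K_p = 83.01/6.5 = 12.8.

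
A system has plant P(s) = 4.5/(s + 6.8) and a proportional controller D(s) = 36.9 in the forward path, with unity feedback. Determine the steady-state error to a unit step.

0.0393

The loop is type 0. Static position error constant K_pos = D(0)·P(0) = 36.9·0.6618 = 24.42.
Steady-state error to a unit step: e_ss = 1/(1+K_pos) = 1/25.42 = 0.0393.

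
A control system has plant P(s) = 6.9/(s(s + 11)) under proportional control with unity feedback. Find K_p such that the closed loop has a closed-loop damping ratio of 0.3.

Closed-loop characteristic equation: s² + 11s + K_p·6.9 = 0.
So ω_n = √(6.9K_p) and 2ζω_n = 11, giving ζ = 11/(2√(6.9K_p)).
Setting ζ = 0.3: √(6.9K_p) = 11/(2·0.3) = 18.33, so K_p = 336.1/6.9 = 48.7.

K_p = 48.7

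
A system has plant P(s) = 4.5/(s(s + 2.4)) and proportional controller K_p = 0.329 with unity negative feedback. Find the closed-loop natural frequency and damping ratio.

The closed-loop denominator is s(s+2.4) + 0.329·4.5 = s² + 2.4s + 1.481.
So ω_n² = 1.481 ⇒ ω_n = 1.217 rad/s, and ζ = 2.4/(2ω_n) = 0.986.

ω_n = 1.22 rad/s, ζ = 0.986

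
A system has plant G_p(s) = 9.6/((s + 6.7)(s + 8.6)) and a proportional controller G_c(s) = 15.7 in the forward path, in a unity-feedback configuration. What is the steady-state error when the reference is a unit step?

The loop is type 0. Static position error constant K_pos = G_c(0)·G_p(0) = 15.7·0.1666 = 2.616.
Steady-state error to a unit step: e_ss = 1/(1+K_pos) = 1/3.616 = 0.277.

0.277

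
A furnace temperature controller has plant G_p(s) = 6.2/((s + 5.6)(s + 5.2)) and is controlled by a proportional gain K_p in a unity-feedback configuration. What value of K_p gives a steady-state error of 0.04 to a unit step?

K_p = 113

Steady-state error for a unit step on this type-0 loop is 1/(1 + K_p·G_p(0)).
G_p(0) = 0.2129. Require 1/(1 + K_p·0.2129) = 0.04, so 1 + 0.2129·K_p = 25.
K_p = (25 − 1)/0.2129 = 113.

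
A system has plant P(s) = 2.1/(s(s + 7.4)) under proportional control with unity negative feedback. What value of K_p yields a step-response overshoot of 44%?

From %OS = 100·exp(−πζ/√(1−ζ²)) = 44%, ζ = −ln(0.44)/√(π²+ln²(0.44)) = 0.2528.
Characteristic equation s² + 7.4s + 2.1K_p = 0 gives ζ = 7.4/(2√(2.1K_p)).
Setting ζ = 0.2528: √(2.1K_p) = 7.4/(2·0.2528) = 14.63, so K_p = 214.2/2.1 = 102.

K_p = 102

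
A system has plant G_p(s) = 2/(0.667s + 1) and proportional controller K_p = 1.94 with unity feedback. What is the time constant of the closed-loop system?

Closed loop: T(s) = K_p·G_p/(1+K_p·G_p) = 3.88/(0.667s + 1 + 3.88), with pole at s = −(1 + 3.88)/0.667 = −7.316.
Closed-loop time constant τ = 1/7.316 = 0.137 s.

τ = 0.137 s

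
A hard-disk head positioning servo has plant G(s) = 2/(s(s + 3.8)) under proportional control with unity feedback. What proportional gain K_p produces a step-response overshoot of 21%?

From %OS = 100·exp(−πζ/√(1−ζ²)) = 21%, ζ = −ln(0.21)/√(π²+ln²(0.21)) = 0.4449.
Characteristic equation s² + 3.8s + 2K_p = 0 gives ζ = 3.8/(2√(2K_p)).
Setting ζ = 0.4449: √(2K_p) = 3.8/(2·0.4449) = 4.271, so K_p = 18.24/2 = 9.12.

K_p = 9.12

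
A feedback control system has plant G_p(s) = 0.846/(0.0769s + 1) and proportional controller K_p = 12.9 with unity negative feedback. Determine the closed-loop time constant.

Closed loop: T(s) = K_p·G_p/(1+K_p·G_p) = 10.91/(0.0769s + 1 + 10.91), with pole at s = −(1 + 10.91)/0.0769 = −154.9.
Closed-loop time constant τ = 1/154.9 = 0.00645 s.

τ = 0.00645 s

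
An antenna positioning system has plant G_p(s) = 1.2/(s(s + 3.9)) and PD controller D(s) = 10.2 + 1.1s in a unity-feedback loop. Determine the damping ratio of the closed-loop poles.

ζ = 0.746

Forward path: (10.2 + 1.1s)·1.2/(s(s+3.9)). The closed-loop characteristic equation is s² + (3.9 + 1.2·1.1)s + 1.2·10.2 = 0.
That is s² + 5.22s + 12.24 = 0, so ω_n = 3.499 rad/s and ζ = 5.22/(2·3.499) = 0.746.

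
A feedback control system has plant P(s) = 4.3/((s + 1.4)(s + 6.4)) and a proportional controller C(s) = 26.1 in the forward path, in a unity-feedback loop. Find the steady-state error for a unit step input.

The loop is type 0. Static position error constant K_pos = C(0)·P(0) = 26.1·0.4799 = 12.53.
Steady-state error to a unit step: e_ss = 1/(1+K_pos) = 1/13.53 = 0.0739.

0.0739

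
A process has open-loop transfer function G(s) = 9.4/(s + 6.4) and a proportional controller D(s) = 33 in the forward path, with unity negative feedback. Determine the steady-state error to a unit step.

The loop is type 0. Static position error constant K_pos = D(0)·G(0) = 33·1.469 = 48.47.
Steady-state error to a unit step: e_ss = 1/(1+K_pos) = 1/49.47 = 0.0202.

0.0202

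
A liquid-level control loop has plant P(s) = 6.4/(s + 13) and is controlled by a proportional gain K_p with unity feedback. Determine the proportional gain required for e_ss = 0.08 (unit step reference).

For a type-0 loop with proportional control, e_ss = 1/(1 + K_p·P(0)).
P(0) = 0.4923. Require 1/(1 + K_p·0.4923) = 0.08, so 1 + 0.4923·K_p = 12.5.
K_p = (12.5 − 1)/0.4923 = 23.4.

K_p = 23.4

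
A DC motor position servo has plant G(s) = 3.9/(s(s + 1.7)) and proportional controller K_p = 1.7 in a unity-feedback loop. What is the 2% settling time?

From 1 + K_pG(s) = 0: s² + 1.7s + 6.63 = 0 ⇒ ω_n = 2.575, ζ = 0.3301.
2% settling time T_s ≈ 4/(ζω_n) = 4/0.85 = 4.71 s.

T_s ≈ 4.71 s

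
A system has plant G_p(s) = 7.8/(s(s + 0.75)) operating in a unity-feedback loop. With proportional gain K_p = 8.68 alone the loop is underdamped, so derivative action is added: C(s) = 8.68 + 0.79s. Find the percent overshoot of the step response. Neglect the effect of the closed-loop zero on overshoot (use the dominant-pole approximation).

Forward path: (8.68 + 0.79s)·7.8/(s(s+0.75)). The closed-loop characteristic equation is s² + (0.75 + 7.8·0.79)s + 7.8·8.68 = 0.
That is s² + 6.912s + 67.7 = 0, so ω_n = 8.228 rad/s and ζ = 6.912/(2·8.228) = 0.42.
%OS = 100·exp(−πζ/√(1−ζ²)) = 23.4%.

23.4%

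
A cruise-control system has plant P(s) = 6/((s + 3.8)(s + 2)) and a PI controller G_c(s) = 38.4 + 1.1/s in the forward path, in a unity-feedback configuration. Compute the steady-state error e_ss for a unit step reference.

The open loop G_c(s)P(s) has a pole at the origin (type 1), so the static position error constant is infinite and e_ss = 1/(1+∞) = 0.

0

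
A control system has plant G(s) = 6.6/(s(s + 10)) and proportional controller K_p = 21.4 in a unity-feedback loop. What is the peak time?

T_p = 0.291 s

The closed-loop denominator s² + 10s + 141.2 gives ω_n = √141.2 = 11.88 and ζ = 10/(2ω_n) = 0.4207.
Damped frequency ω_d = ω_n√(1−ζ²) = 10.78 rad/s, so peak time T_p = π/ω_d = 0.291 s.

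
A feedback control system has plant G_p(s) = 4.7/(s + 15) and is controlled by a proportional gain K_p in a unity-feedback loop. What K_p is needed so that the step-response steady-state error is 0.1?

K_p = 28.7

The loop is type 0, so e_ss(step) = 1/(1 + K_pos) with K_pos = K_p·G_p(0).
G_p(0) = 0.3133. Require 1/(1 + K_p·0.3133) = 0.1, so 1 + 0.3133·K_p = 10.
K_p = (10 − 1)/0.3133 = 28.7.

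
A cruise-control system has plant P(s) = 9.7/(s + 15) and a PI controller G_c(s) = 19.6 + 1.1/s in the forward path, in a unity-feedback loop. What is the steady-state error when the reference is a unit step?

0

The open loop G_c(s)P(s) has a pole at the origin (type 1), so the static position error constant is infinite and e_ss = 1/(1+∞) = 0.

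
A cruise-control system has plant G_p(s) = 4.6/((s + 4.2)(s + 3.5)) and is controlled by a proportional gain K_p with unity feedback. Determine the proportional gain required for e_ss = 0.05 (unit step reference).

K_p = 60.7

Steady-state error for a unit step on this type-0 loop is 1/(1 + K_p·G_p(0)).
G_p(0) = 0.3129. Require 1/(1 + K_p·0.3129) = 0.05, so 1 + 0.3129·K_p = 20.
K_p = (20 − 1)/0.3129 = 60.7.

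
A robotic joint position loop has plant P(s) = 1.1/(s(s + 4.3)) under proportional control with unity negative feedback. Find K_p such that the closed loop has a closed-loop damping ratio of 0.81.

Closed-loop characteristic equation: s² + 4.3s + K_p·1.1 = 0.
So ω_n = √(1.1K_p) and 2ζω_n = 4.3, giving ζ = 4.3/(2√(1.1K_p)).
Setting ζ = 0.81: √(1.1K_p) = 4.3/(2·0.81) = 2.654, so K_p = 7.045/1.1 = 6.4.

K_p = 6.4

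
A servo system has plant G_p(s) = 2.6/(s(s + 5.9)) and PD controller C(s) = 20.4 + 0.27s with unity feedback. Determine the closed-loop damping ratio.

ζ = 0.453

Forward path: (20.4 + 0.27s)·2.6/(s(s+5.9)). The closed-loop characteristic equation is s² + (5.9 + 2.6·0.27)s + 2.6·20.4 = 0.
That is s² + 6.602s + 53.04 = 0, so ω_n = 7.283 rad/s and ζ = 6.602/(2·7.283) = 0.4533.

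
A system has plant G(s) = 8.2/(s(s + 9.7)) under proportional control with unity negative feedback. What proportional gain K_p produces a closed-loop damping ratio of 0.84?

Closed-loop characteristic equation: s² + 9.7s + K_p·8.2 = 0.
So ω_n = √(8.2K_p) and 2ζω_n = 9.7, giving ζ = 9.7/(2√(8.2K_p)).
Setting ζ = 0.84: √(8.2K_p) = 9.7/(2·0.84) = 5.774, so K_p = 33.34/8.2 = 4.07.

K_p = 4.07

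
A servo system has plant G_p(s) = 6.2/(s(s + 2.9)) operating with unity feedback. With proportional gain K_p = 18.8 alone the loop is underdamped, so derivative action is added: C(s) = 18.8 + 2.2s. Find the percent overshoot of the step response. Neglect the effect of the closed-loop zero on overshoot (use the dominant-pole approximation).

Forward path: (18.8 + 2.2s)·6.2/(s(s+2.9)). The closed-loop characteristic equation is s² + (2.9 + 6.2·2.2)s + 6.2·18.8 = 0.
That is s² + 16.54s + 116.6 = 0, so ω_n = 10.8 rad/s and ζ = 16.54/(2·10.8) = 0.766.
%OS = 100·exp(−πζ/√(1−ζ²)) = 2.37%.

2.37%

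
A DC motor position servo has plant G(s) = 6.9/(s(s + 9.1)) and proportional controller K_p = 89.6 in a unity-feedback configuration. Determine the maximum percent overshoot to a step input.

55.7%

From 1 + K_pG(s) = 0: s² + 9.1s + 618.2 = 0 ⇒ ω_n = 24.86, ζ = 0.183.
%OS = 100·exp(−πζ/√(1−ζ²)) = 100·exp(−π·0.183/√0.9665) = 55.7%.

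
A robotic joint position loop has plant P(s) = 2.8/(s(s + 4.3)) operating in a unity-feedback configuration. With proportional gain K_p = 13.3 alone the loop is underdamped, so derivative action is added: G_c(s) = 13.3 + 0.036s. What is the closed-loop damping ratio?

Forward path: (13.3 + 0.036s)·2.8/(s(s+4.3)). The closed-loop characteristic equation is s² + (4.3 + 2.8·0.036)s + 2.8·13.3 = 0.
That is s² + 4.401s + 37.24 = 0, so ω_n = 6.102 rad/s and ζ = 4.401/(2·6.102) = 0.3606.

ζ = 0.361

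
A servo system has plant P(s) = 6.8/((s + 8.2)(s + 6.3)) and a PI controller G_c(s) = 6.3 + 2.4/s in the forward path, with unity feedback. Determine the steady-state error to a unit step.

0

The open loop G_c(s)P(s) has a pole at the origin (type 1), so the static position error constant is infinite and e_ss = 1/(1+∞) = 0.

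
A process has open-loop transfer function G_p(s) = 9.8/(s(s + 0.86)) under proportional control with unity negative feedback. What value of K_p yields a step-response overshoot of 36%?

From %OS = 100·exp(−πζ/√(1−ζ²)) = 36%, ζ = −ln(0.36)/√(π²+ln²(0.36)) = 0.3093.
Characteristic equation s² + 0.86s + 9.8K_p = 0 gives ζ = 0.86/(2√(9.8K_p)).
Setting ζ = 0.3093: √(9.8K_p) = 0.86/(2·0.3093) = 1.39, so K_p = 1.933/9.8 = 0.197.

K_p = 0.197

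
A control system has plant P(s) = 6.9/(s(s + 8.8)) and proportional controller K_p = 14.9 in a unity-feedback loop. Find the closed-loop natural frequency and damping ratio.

The closed-loop denominator is s(s+8.8) + 14.9·6.9 = s² + 8.8s + 102.8.
Matching s² + 2ζω_n s + ω_n²: ω_n = √102.8 = 10.14 rad/s and 2ζω_n = 8.8, so ζ = 8.8/(2·10.14) = 0.434.

ω_n = 10.1 rad/s, ζ = 0.434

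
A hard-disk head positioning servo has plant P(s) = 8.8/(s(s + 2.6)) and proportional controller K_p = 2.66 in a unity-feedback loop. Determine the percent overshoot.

The closed-loop denominator s² + 2.6s + 23.41 gives ω_n = √23.41 = 4.838 and ζ = 2.6/(2ω_n) = 0.2687.
%OS = 100·exp(−πζ/√(1−ζ²)) = 100·exp(−π·0.2687/√0.9278) = 41.6%.

41.6%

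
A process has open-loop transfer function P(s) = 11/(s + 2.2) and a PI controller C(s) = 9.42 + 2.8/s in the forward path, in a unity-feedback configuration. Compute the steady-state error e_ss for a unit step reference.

0

The open loop C(s)P(s) has a pole at the origin (type 1), so the static position error constant is infinite and e_ss = 1/(1+∞) = 0.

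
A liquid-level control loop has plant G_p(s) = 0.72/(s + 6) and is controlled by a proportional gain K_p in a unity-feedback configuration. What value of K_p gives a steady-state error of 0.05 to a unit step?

For a type-0 loop with proportional control, e_ss = 1/(1 + K_p·G_p(0)).
G_p(0) = 0.12. Require 1/(1 + K_p·0.12) = 0.05, so 1 + 0.12·K_p = 20.
K_p = (20 − 1)/0.12 = 158.

K_p = 158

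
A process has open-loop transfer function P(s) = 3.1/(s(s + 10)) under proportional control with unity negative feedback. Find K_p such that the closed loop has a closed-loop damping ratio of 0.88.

K_p = 10.4

Closed-loop characteristic equation: s² + 10s + K_p·3.1 = 0.
So ω_n = √(3.1K_p) and 2ζω_n = 10, giving ζ = 10/(2√(3.1K_p)).
Setting ζ = 0.88: √(3.1K_p) = 10/(2·0.88) = 5.682, so K_p = 32.28/3.1 = 10.4.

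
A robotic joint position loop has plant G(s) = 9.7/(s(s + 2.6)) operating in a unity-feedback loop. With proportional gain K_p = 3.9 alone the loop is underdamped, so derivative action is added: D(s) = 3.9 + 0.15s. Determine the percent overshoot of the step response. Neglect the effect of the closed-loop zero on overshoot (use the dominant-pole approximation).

Forward path: (3.9 + 0.15s)·9.7/(s(s+2.6)). The closed-loop characteristic equation is s² + (2.6 + 9.7·0.15)s + 9.7·3.9 = 0.
That is s² + 4.055s + 37.83 = 0, so ω_n = 6.151 rad/s and ζ = 4.055/(2·6.151) = 0.3296.
%OS = 100·exp(−πζ/√(1−ζ²)) = 33.4%.

33.4%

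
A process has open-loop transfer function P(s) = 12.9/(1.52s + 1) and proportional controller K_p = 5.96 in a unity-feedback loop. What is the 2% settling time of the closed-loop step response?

Closed loop: T(s) = K_p·P/(1+K_p·P) = 76.88/(1.52s + 1 + 76.88), with pole at s = −(1 + 76.88)/1.52 = −51.24.
τ = 1/51.24 = 0.01952 s, so 2% settling time ≈ 4τ = 0.0781 s.

T_s ≈ 0.0781 s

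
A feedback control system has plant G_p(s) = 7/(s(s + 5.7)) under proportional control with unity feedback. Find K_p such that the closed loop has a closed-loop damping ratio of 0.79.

Closed-loop characteristic equation: s² + 5.7s + K_p·7 = 0.
So ω_n = √(7K_p) and 2ζω_n = 5.7, giving ζ = 5.7/(2√(7K_p)).
Setting ζ = 0.79: √(7K_p) = 5.7/(2·0.79) = 3.608, so K_p = 13.01/7 = 1.86.

K_p = 1.86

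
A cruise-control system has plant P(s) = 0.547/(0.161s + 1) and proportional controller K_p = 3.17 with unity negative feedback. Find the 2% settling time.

T_s ≈ 0.236 s

Closed loop: T(s) = K_p·P/(1+K_p·P) = 1.734/(0.161s + 1 + 1.734), with pole at s = −(1 + 1.734)/0.161 = −16.98.
τ = 1/16.98 = 0.05889 s, so 2% settling time ≈ 4τ = 0.236 s.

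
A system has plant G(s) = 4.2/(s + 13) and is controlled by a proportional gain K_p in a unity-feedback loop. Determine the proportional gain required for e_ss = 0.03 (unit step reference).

K_p = 100

For a type-0 loop with proportional control, e_ss = 1/(1 + K_p·G(0)).
G(0) = 0.3231. Require 1/(1 + K_p·0.3231) = 0.03, so 1 + 0.3231·K_p = 33.33.
K_p = (33.33 − 1)/0.3231 = 100.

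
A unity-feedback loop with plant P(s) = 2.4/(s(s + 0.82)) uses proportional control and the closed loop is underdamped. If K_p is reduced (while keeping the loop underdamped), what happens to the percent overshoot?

decrease

ζ = 0.82/(2√(2.4K_p)) rises as K_p falls; higher damping means less overshoot.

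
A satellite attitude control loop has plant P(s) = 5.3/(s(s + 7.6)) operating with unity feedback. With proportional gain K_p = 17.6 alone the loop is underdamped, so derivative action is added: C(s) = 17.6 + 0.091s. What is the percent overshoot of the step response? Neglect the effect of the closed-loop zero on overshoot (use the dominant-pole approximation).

Forward path: (17.6 + 0.091s)·5.3/(s(s+7.6)). The closed-loop characteristic equation is s² + (7.6 + 5.3·0.091)s + 5.3·17.6 = 0.
That is s² + 8.082s + 93.28 = 0, so ω_n = 9.658 rad/s and ζ = 8.082/(2·9.658) = 0.4184.
%OS = 100·exp(−πζ/√(1−ζ²)) = 23.5%.

23.5%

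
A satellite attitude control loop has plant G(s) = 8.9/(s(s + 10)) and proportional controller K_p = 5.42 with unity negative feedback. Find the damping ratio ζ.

ζ = 0.72

1 + K_p·G(s) = 0 gives s² + 10s + 48.24 = 0.
So ω_n² = 48.24 ⇒ ω_n = 6.945 rad/s, and ζ = 10/(2ω_n) = 0.72.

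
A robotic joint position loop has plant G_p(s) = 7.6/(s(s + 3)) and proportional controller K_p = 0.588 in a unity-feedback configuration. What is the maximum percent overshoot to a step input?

From 1 + K_pG_p(s) = 0: s² + 3s + 4.469 = 0 ⇒ ω_n = 2.114, ζ = 0.7096.
%OS = 100·exp(−πζ/√(1−ζ²)) = 100·exp(−π·0.7096/√0.4965) = 4.23%.

4.23%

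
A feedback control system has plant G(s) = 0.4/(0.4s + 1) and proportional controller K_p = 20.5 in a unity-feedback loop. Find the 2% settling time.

Closed loop: T(s) = K_p·G/(1+K_p·G) = 8.2/(0.4s + 1 + 8.2), with pole at s = −(1 + 8.2)/0.4 = −23.
τ = 1/23 = 0.04348 s, so 2% settling time ≈ 4τ = 0.174 s.

T_s ≈ 0.174 s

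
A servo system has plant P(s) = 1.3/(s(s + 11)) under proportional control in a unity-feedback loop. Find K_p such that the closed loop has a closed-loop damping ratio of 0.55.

K_p = 76.9

Closed-loop characteristic equation: s² + 11s + K_p·1.3 = 0.
So ω_n = √(1.3K_p) and 2ζω_n = 11, giving ζ = 11/(2√(1.3K_p)).
Setting ζ = 0.55: √(1.3K_p) = 11/(2·0.55) = 10, so K_p = 100/1.3 = 76.9.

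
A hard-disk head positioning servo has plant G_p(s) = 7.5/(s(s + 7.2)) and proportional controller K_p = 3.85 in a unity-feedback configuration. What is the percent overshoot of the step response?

5.87%

Closed-loop characteristic equation: s² + 7.2s + 28.88 = 0, so ω_n = 5.374 rad/s and ζ = 7.2/(2·5.374) = 0.6699.
%OS = 100·exp(−πζ/√(1−ζ²)) = 100·exp(−π·0.6699/√0.5512) = 5.87%.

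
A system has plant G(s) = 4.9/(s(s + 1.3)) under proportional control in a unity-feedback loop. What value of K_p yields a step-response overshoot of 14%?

From %OS = 100·exp(−πζ/√(1−ζ²)) = 14%, ζ = −ln(0.14)/√(π²+ln²(0.14)) = 0.5305.
Characteristic equation s² + 1.3s + 4.9K_p = 0 gives ζ = 1.3/(2√(4.9K_p)).
Setting ζ = 0.5305: √(4.9K_p) = 1.3/(2·0.5305) = 1.225, so K_p = 1.501/4.9 = 0.306.

K_p = 0.306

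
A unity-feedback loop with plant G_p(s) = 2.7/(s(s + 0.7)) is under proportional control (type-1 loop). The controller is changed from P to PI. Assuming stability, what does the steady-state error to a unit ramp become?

0

The integrator raises the loop to type 2, so K_v → ∞ and e_ss to a ramp is zero.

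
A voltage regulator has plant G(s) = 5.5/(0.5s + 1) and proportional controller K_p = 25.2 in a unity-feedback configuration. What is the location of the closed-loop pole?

s = -279.2

Closed loop: T(s) = K_p·G/(1+K_p·G) = 138.6/(0.5s + 1 + 138.6), with pole at s = −(1 + 138.6)/0.5 = −279.2.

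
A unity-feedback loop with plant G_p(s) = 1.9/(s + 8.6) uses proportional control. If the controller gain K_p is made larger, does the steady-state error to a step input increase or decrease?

decrease

e_ss = 1/(1 + K_p·G_p(0)); a larger K_p raises the denominator, so e_ss decreases.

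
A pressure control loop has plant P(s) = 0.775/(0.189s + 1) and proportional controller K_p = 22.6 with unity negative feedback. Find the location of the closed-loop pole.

s = -97.96

Closed loop: T(s) = K_p·P/(1+K_p·P) = 17.52/(0.189s + 1 + 17.52), with pole at s = −(1 + 17.52)/0.189 = −97.96.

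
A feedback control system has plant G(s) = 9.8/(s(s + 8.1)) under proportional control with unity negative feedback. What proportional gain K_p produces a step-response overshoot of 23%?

K_p = 9.32

From %OS = 100·exp(−πζ/√(1−ζ²)) = 23%, ζ = −ln(0.23)/√(π²+ln²(0.23)) = 0.4237.
Characteristic equation s² + 8.1s + 9.8K_p = 0 gives ζ = 8.1/(2√(9.8K_p)).
Setting ζ = 0.4237: √(9.8K_p) = 8.1/(2·0.4237) = 9.558, so K_p = 91.35/9.8 = 9.32.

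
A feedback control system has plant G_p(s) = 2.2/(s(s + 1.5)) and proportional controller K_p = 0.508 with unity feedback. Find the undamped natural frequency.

ω_n = 1.06 rad/s

1 + K_p·G_p(s) = 0 gives s² + 1.5s + 1.118 = 0.
So ω_n² = 1.118 ⇒ ω_n = 1.057 rad/s, and ζ = 1.5/(2ω_n) = 0.709.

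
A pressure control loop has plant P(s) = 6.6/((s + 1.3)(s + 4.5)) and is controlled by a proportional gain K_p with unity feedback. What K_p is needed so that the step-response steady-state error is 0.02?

K_p = 43.4

Steady-state error for a unit step on this type-0 loop is 1/(1 + K_p·P(0)).
P(0) = 1.128. Require 1/(1 + K_p·1.128) = 0.02, so 1 + 1.128·K_p = 50.
K_p = (50 − 1)/1.128 = 43.4.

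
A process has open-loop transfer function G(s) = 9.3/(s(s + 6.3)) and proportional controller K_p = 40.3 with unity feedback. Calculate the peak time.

T_p = 0.164 s

Closed-loop characteristic equation: s² + 6.3s + 374.8 = 0, so ω_n = 19.36 rad/s and ζ = 6.3/(2·19.36) = 0.1627.
Damped frequency ω_d = ω_n√(1−ζ²) = 19.1 rad/s, so peak time T_p = π/ω_d = 0.164 s.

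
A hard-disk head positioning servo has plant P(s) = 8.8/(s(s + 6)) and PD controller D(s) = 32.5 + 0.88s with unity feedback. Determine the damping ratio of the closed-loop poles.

ζ = 0.406

Forward path: (32.5 + 0.88s)·8.8/(s(s+6)). The closed-loop characteristic equation is s² + (6 + 8.8·0.88)s + 8.8·32.5 = 0.
That is s² + 13.74s + 286 = 0, so ω_n = 16.91 rad/s and ζ = 13.74/(2·16.91) = 0.4063.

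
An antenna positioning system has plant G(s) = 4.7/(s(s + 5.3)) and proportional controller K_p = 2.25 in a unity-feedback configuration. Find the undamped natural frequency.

ω_n = 3.25 rad/s

1 + K_p·G(s) = 0 gives s² + 5.3s + 10.58 = 0.
So ω_n² = 10.58 ⇒ ω_n = 3.252 rad/s, and ζ = 5.3/(2ω_n) = 0.815.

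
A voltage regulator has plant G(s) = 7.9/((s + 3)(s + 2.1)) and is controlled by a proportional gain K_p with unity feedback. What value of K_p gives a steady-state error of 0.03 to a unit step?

Steady-state error for a unit step on this type-0 loop is 1/(1 + K_p·G(0)).
G(0) = 1.254. Require 1/(1 + K_p·1.254) = 0.03, so 1 + 1.254·K_p = 33.33.
K_p = (33.33 − 1)/1.254 = 25.8.

K_p = 25.8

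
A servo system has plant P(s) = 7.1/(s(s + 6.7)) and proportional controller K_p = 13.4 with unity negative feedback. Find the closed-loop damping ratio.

With unity feedback the closed-loop characteristic equation is s² + 6.7s + 13.4·7.1 = s² + 6.7s + 95.14 = 0.
Matching s² + 2ζω_n s + ω_n²: ω_n = √95.14 = 9.754 rad/s and 2ζω_n = 6.7, so ζ = 6.7/(2·9.754) = 0.343.

ζ = 0.343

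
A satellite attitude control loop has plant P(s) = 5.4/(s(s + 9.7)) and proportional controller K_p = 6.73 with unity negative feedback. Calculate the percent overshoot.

The closed-loop denominator s² + 9.7s + 36.34 gives ω_n = √36.34 = 6.028 and ζ = 9.7/(2ω_n) = 0.8045.
%OS = 100·exp(−πζ/√(1−ζ²)) = 100·exp(−π·0.8045/√0.3527) = 1.42%.

1.42%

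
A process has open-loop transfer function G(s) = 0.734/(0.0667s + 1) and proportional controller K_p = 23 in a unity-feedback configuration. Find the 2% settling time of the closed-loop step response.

Closed loop: T(s) = K_p·G/(1+K_p·G) = 16.88/(0.0667s + 1 + 16.88), with pole at s = −(1 + 16.88)/0.0667 = −268.1.
τ = 1/268.1 = 0.00373 s, so 2% settling time ≈ 4τ = 0.0149 s.

T_s ≈ 0.0149 s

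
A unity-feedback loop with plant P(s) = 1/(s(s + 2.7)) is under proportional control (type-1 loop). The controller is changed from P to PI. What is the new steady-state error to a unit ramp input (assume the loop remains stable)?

The integrator raises the loop to type 2, so K_v → ∞ and e_ss to a ramp is zero.

0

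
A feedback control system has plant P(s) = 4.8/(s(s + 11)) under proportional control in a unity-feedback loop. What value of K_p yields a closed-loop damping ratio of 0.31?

K_p = 65.6

Closed-loop characteristic equation: s² + 11s + K_p·4.8 = 0.
So ω_n = √(4.8K_p) and 2ζω_n = 11, giving ζ = 11/(2√(4.8K_p)).
Setting ζ = 0.31: √(4.8K_p) = 11/(2·0.31) = 17.74, so K_p = 314.8/4.8 = 65.6.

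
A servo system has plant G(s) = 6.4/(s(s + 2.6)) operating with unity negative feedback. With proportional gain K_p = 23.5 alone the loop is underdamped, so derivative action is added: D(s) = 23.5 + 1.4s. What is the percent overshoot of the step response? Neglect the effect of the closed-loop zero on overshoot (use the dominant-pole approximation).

18.7%

Forward path: (23.5 + 1.4s)·6.4/(s(s+2.6)). The closed-loop characteristic equation is s² + (2.6 + 6.4·1.4)s + 6.4·23.5 = 0.
That is s² + 11.56s + 150.4 = 0, so ω_n = 12.26 rad/s and ζ = 11.56/(2·12.26) = 0.4713.
%OS = 100·exp(−πζ/√(1−ζ²)) = 18.7%.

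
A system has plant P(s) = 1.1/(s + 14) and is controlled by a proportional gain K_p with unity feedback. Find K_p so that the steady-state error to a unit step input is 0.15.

Steady-state error for a unit step on this type-0 loop is 1/(1 + K_p·P(0)).
P(0) = 0.07857. Require 1/(1 + K_p·0.07857) = 0.15, so 1 + 0.07857·K_p = 6.667.
K_p = (6.667 − 1)/0.07857 = 72.1.

K_p = 72.1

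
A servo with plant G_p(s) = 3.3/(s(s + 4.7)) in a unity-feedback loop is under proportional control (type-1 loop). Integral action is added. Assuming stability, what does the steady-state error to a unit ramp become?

0

The integrator raises the loop to type 2, so K_v → ∞ and e_ss to a ramp is zero.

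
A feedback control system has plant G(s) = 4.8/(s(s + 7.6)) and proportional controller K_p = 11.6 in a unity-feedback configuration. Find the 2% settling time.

T_s ≈ 1.05 s

The closed-loop denominator s² + 7.6s + 55.68 gives ω_n = √55.68 = 7.462 and ζ = 7.6/(2ω_n) = 0.5093.
2% settling time T_s ≈ 4/(ζω_n) = 4/3.8 = 1.05 s.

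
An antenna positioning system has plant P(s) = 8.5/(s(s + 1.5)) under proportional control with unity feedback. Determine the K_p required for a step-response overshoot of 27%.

From %OS = 100·exp(−πζ/√(1−ζ²)) = 27%, ζ = −ln(0.27)/√(π²+ln²(0.27)) = 0.3847.
Characteristic equation s² + 1.5s + 8.5K_p = 0 gives ζ = 1.5/(2√(8.5K_p)).
Setting ζ = 0.3847: √(8.5K_p) = 1.5/(2·0.3847) = 1.95, so K_p = 3.801/8.5 = 0.447.

K_p = 0.447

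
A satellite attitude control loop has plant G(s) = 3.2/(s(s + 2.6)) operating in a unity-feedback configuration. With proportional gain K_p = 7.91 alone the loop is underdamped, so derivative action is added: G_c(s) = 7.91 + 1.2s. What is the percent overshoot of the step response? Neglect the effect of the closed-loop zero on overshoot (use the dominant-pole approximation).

Forward path: (7.91 + 1.2s)·3.2/(s(s+2.6)). The closed-loop characteristic equation is s² + (2.6 + 3.2·1.2)s + 3.2·7.91 = 0.
That is s² + 6.44s + 25.31 = 0, so ω_n = 5.031 rad/s and ζ = 6.44/(2·5.031) = 0.64.
%OS = 100·exp(−πζ/√(1−ζ²)) = 7.3%.

7.3%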